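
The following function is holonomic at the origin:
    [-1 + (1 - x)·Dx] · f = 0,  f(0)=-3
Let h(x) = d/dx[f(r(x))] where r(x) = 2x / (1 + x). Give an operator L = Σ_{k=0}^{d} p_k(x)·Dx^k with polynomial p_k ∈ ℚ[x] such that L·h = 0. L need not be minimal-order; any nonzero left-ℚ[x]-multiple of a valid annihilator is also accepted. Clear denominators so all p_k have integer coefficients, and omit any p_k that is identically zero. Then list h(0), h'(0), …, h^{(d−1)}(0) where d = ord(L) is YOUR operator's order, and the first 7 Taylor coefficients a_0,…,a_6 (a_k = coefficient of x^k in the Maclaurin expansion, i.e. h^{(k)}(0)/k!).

f: a_k = -3, -3, -3, -3, -3, -3, -3, …
Change of var in L_f (x↦r) gives L₀.
Differentiate: ansatz ord ≤ ord L₀ ⇒ L.
L = 2 + (-1 + x)·Dx  (order 1).
h: a_k = -6, -12, -18, -24, -30, -36, -42, …
ICs: h(0) = -6.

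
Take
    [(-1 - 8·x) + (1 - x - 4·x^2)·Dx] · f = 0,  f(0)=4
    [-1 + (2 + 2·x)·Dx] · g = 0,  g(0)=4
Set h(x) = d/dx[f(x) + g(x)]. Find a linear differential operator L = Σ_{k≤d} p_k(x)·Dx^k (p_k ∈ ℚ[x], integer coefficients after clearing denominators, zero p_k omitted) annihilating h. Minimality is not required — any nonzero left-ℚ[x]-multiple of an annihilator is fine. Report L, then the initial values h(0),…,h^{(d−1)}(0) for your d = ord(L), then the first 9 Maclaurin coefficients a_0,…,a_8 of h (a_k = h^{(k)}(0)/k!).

L = (-138 - 1110·x - 2208·x^2 - 3648·x^3 - 1920·x^4) + (-213 - 2334·x - 6429·x^2 - 12816·x^3 - 14352·x^4 - 5760·x^5)·Dx + (42 + 150·x + 246·x^2 - 598·x^3 - 2880·x^4 - 3424·x^5 - 1280·x^6)·Dx^2  (order 2).
h: a_k = 6, 39, 435/4, 3707/8, 83235/64, 555969/128, 6322407/512, 38174291/1024, 1727600931/16384, …
ICs: h(0) = 6, h′(0) = 39.

f: a_k = 4, 4, 20, 36, 116, 260, 724, 1764, 4660, …
g: a_k = 4, 2, -1/2, 1/4, -5/32, 7/64, -21/256, 33/512, -429/8192, …
Weyl lclm of L_f,L_g ⇒ L₀ (ord ≤ 2).
Derive L from L₀ (diff closure).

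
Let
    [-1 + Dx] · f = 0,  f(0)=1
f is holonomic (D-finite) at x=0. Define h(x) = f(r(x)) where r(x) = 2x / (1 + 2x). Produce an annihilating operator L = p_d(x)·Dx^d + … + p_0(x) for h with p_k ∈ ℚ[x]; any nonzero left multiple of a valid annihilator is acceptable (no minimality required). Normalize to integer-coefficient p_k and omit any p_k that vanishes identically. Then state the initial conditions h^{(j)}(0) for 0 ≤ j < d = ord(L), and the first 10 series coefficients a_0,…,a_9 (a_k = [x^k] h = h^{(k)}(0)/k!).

L = -2 + (1 + 4·x + 4·x^2)·Dx  (order 1).
h: a_k = 1, 2, -2, 4/3, 2/3, -76/15, 604/45, -8728/315, 15682/315, -226076/2835, …
ICs: h(0) = 1.

f: a_k = 1, 1, 1/2, 1/6, 1/24, 1/120, 1/720, 1/5040, 1/40320, 1/362880, …
f∘r: x↦r, Dx↦Dx/r' in L_f ⇒ L₀.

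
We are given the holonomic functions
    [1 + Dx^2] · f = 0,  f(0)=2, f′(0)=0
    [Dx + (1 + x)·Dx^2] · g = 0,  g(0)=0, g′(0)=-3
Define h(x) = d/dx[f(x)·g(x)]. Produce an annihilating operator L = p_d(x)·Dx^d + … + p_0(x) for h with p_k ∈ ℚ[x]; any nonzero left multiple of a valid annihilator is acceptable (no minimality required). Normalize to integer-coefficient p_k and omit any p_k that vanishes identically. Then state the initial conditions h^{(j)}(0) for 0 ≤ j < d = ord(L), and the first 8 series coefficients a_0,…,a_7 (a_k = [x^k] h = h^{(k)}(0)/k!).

L = (-25 - 44·x - 42·x^2 + 12·x^3 + 43·x^4 + 24·x^5 + 4·x^6) + (-24 - 32·x + 20·x^2 + 60·x^3 + 40·x^4 + 8·x^5)·Dx + (-28 - 44·x - 14·x^2 + 72·x^3 + 98·x^4 + 48·x^5 + 8·x^6)·Dx^2 + (-24 - 32·x + 20·x^2 + 60·x^3 + 40·x^4 + 8·x^5)·Dx^3 + (-3 + 28·x^2 + 60·x^3 + 55·x^4 + 24·x^5 + 4·x^6)·Dx^4  (order 4).
h: a_k = -6, 6, 3, 0, -9/4, 9/4, -93/40, 37/15, …
ICs: h(0) = -6, h′(0) = 6, h′′(0) = 6, h′′′(0) = 0.

f: a_k = 2, 0, -1, 0, 1/12, 0, -1/360, 0, …
g: a_k = 0, -3, 3/2, -1, 3/4, -3/5, 1/2, -3/7, …
Sym-product of L_f,L_g gives L₀ (≤ ord 4).
Differentiate: ansatz ord ≤ ord L₀ ⇒ L.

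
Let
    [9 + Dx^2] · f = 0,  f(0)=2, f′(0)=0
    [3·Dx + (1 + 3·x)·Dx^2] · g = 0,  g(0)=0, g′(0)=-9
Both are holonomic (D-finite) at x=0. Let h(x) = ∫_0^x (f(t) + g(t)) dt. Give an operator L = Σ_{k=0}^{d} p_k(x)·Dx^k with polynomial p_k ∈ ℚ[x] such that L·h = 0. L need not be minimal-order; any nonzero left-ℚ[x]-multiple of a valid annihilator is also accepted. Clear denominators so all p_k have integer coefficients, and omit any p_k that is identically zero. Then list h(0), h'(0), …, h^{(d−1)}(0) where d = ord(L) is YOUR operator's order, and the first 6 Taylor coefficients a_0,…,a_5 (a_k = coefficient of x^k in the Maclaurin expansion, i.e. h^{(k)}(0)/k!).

L = (63 + 54·x + 81·x^2)·Dx^2 + (9 + 45·x + 81·x^2 + 81·x^3)·Dx^3 + (7 + 6·x + 9·x^2)·Dx^4 + (1 + 5·x + 9·x^2 + 9·x^3)·Dx^5  (order 5).
h: a_k = 0, 2, -9/2, 3/2, -27/4, 27/2, …
ICs: h(0) = 0, h′(0) = 2, h′′(0) = -9, h′′′(0) = 9, h′′′′(0) = -162.

f: a_k = 2, 0, -9, 0, 27/4, 0, …
g: a_k = 0, -9, 27/2, -27, 243/4, -729/5, …
h₀=f+g: left-lcm gives L₀, ord ≤ 4.
∫: right-multiply L₀ by Dx.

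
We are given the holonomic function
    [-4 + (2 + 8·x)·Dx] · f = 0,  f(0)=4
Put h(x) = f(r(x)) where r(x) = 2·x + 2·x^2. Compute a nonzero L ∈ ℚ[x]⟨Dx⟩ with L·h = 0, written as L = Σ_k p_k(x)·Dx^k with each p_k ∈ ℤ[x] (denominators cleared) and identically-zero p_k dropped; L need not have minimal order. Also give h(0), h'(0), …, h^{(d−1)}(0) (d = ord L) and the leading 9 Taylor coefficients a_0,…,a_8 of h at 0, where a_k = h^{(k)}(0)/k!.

L = (-4 - 8·x) + (1 + 8·x + 8·x^2)·Dx  (order 1).
h: a_k = 4, 16, -16, 64, -288, 1408, -7296, 39424, -219776, …
ICs: h(0) = 4.

f: a_k = 4, 8, -8, 16, -40, 112, -336, 1056, -3432, …
h₀=f(r): pull back L_f along r ⇒ L₀.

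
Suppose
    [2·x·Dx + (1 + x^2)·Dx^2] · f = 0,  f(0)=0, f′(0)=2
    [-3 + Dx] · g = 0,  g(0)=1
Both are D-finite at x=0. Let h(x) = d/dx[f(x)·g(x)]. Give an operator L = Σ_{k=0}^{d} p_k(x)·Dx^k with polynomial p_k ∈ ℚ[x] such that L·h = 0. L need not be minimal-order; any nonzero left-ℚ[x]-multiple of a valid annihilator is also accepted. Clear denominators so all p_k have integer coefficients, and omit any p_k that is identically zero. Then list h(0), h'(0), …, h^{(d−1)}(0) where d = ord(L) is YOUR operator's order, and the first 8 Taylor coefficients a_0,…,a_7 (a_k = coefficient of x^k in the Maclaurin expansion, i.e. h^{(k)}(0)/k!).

f: a_k = 0, 2, 0, -2/3, 0, 2/5, 0, -2/7, …
g: a_k = 1, 3, 9/2, 9/2, 27/8, 81/40, 81/80, 243/560, …
Sym-product of L_f,L_g gives L₀ (≤ ord 2).
h=h₀': d/dx-closure on L₀ ⇒ L.
L = (21 - 36·x + 72·x^2 - 36·x^3 + 27·x^4) + (-16 + 18·x - 42·x^2 + 18·x^3 - 18·x^4)·Dx + (3 - 2·x + 6·x^2 - 2·x^3 + 3·x^4)·Dx^2  (order 2).
h: a_k = 2, 12, 25, 28, 83/4, 27/2, 361/40, 129/35, …
ICs: h(0) = 2, h′(0) = 12.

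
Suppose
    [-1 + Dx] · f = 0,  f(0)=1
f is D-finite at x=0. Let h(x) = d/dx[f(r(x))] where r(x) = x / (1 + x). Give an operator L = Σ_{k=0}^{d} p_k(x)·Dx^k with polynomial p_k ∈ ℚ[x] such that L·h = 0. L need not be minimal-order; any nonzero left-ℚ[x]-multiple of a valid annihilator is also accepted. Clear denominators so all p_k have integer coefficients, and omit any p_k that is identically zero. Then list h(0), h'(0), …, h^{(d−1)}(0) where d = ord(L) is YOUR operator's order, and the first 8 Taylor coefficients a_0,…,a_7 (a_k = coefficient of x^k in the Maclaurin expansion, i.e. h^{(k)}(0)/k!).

f: a_k = 1, 1, 1/2, 1/6, 1/24, 1/120, 1/720, 1/5040, …
Change of var in L_f (x↦r) gives L₀.
h=h₀': d/dx-closure on L₀ ⇒ L.
L = (-1 - 2·x) + (-1 - 2·x - x^2)·Dx  (order 1).
h: a_k = 1, -1, 1/2, 1/6, -19/24, 151/120, -1091/720, 7841/5040, …
ICs: h(0) = 1.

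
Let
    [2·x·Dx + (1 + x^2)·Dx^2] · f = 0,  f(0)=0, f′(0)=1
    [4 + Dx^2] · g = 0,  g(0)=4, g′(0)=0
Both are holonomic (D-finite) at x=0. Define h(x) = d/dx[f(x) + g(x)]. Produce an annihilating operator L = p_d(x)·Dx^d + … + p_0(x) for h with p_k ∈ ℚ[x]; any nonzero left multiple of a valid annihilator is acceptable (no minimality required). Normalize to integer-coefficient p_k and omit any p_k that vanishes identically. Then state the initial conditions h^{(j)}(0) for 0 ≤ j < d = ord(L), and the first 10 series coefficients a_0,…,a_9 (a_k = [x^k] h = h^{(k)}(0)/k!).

L = (-32·x + 80·x^3 + 16·x^5) + (4 + 32·x^2 + 36·x^4 + 8·x^6)·Dx + (-8·x + 20·x^3 + 4·x^5)·Dx^2 + (1 + 8·x^2 + 9·x^4 + 2·x^6)·Dx^3  (order 3).
h: a_k = 1, -16, -1, 32/3, 1, -32/15, -1, 64/315, 1, -32/2835, …
ICs: h(0) = 1, h′(0) = -16, h′′(0) = -2.

f: a_k = 0, 1, 0, -1/3, 0, 1/5, 0, -1/7, 0, 1/9, …
g: a_k = 4, 0, -8, 0, 8/3, 0, -16/45, 0, 8/315, 0, …
Sum ⇒ L₀ = lclm(L_f,L_g) in ℚ(x)⟨Dx⟩.
h=h₀': d/dx-closure on L₀ ⇒ L.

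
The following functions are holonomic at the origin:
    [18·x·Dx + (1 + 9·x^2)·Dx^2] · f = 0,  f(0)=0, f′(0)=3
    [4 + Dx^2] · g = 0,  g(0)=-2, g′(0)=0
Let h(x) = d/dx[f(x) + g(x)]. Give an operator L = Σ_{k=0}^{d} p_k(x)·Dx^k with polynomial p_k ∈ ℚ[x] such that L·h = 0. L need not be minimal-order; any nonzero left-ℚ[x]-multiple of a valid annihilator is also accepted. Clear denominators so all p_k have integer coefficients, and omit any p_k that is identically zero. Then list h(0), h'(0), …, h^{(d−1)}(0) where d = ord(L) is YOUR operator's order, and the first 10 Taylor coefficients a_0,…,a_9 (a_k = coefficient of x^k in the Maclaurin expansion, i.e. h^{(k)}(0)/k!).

L = (-3744·x + 37584·x^3 + 11664·x^5) + (-28 + 864·x^2 + 10692·x^4 + 5832·x^6)·Dx + (-936·x + 9396·x^3 + 2916·x^5)·Dx^2 + (-7 + 216·x^2 + 2673·x^4 + 1458·x^6)·Dx^3  (order 3).
h: a_k = 3, 8, -27, -16/3, 243, 16/15, -2187, -32/315, 19683, 16/2835, …
ICs: h(0) = 3, h′(0) = 8, h′′(0) = -54.

f: a_k = 0, 3, 0, -9, 0, 243/5, 0, -2187/7, 0, 2187, …
g: a_k = -2, 0, 4, 0, -4/3, 0, 8/45, 0, -4/315, 0, …
f+g: L₀ = lclm(L_f,L_g), ord ≤ 2+2.
h=h₀': d/dx-closure on L₀ ⇒ L.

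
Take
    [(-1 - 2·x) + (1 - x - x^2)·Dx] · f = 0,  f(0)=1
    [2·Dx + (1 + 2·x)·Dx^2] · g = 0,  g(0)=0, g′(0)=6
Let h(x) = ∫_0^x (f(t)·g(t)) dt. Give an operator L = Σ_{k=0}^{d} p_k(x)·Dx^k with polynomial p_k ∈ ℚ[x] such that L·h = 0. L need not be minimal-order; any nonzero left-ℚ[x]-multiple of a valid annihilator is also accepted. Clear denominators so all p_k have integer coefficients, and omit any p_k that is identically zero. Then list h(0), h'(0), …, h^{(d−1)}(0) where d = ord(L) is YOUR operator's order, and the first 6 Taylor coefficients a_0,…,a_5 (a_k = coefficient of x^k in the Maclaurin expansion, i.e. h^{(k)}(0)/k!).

f: a_k = 1, 1, 2, 3, 5, 8, …
g: a_k = 0, 6, -6, 8, -12, 96/5, …
L₀ := L_f ⊗_s L_g (sym. prod.), ord ≤ 2.
h=∫h₀ ⇒ L = L₀·Dx.
L = (4 + 8·x)·Dx + (10·x + 10·x^2)·Dx^2 + (-1 - x + 3·x^2 + 2·x^3)·Dx^3  (order 3).
h: a_k = 0, 0, 3, 0, 7/2, 2/5, …
ICs: h(0) = 0, h′(0) = 0, h′′(0) = 6.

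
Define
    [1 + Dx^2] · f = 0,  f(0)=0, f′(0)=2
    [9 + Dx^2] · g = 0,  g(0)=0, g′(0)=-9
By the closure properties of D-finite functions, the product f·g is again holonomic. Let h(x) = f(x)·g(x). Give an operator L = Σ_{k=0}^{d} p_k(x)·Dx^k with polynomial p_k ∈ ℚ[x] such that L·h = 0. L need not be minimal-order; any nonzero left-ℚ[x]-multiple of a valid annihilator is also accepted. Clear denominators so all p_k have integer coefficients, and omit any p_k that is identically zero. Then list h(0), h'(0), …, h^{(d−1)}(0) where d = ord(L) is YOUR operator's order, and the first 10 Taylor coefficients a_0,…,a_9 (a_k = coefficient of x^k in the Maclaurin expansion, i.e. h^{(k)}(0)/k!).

f: a_k = 0, 2, 0, -1/3, 0, 1/60, 0, -1/2520, 0, 1/181440, …
g: a_k = 0, -9, 0, 27/2, 0, -243/40, 0, 729/560, 0, -729/4480, …
Sym-product of L_f,L_g gives L₀ (≤ ord 4).
L = 64 + 20·Dx^2 + Dx^4  (order 4).
h: a_k = 0, 0, -18, 0, 30, 0, -84/5, 0, 34/7, 0, …
ICs: h(0) = 0, h′(0) = 0, h′′(0) = -36, h′′′(0) = 0.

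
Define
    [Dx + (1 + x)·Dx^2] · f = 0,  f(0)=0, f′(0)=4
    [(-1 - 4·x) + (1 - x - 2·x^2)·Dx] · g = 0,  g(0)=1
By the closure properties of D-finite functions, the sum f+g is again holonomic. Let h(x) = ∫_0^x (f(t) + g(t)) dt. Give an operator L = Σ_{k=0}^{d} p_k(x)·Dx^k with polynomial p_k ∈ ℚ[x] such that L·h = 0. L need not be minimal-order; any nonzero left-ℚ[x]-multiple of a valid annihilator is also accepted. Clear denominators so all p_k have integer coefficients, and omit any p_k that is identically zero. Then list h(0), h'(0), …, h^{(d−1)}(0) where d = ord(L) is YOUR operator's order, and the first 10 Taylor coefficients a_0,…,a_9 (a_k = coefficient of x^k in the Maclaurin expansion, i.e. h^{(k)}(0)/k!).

f: a_k = 0, 4, -2, 4/3, -1, 4/5, -2/3, 4/7, -1/2, 4/9, …
g: a_k = 1, 1, 3, 5, 11, 21, 43, 85, 171, 341, …
L₀ := lclm(L_f,L_g); ord L₀ ≤ 2+1.
Integrate: L := L₀·Dx.
L = (-42 - 144·x - 144·x^2 - 96·x^3)·Dx^2 + (-28 - 172·x - 312·x^2 - 328·x^3 - 160·x^4)·Dx^3 + (7 + 14·x - 5·x^2 - 56·x^3 - 76·x^4 - 32·x^5)·Dx^4  (order 4).
h: a_k = 0, 1, 5/2, 1/3, 19/12, 2, 109/30, 127/21, 599/56, 341/18, …
ICs: h(0) = 0, h′(0) = 1, h′′(0) = 5, h′′′(0) = 2.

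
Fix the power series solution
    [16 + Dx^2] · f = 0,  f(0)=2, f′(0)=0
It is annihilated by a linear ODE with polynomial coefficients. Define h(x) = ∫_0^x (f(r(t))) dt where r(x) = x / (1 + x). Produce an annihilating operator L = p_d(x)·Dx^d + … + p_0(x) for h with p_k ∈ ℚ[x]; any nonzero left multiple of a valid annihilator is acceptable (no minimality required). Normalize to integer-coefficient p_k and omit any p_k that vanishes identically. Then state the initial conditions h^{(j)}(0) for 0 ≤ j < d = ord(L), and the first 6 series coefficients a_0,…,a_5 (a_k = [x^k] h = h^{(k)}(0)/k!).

L = 16·Dx + (2 + 6·x + 6·x^2 + 2·x^3)·Dx^2 + (1 + 4·x + 6·x^2 + 4·x^3 + x^4)·Dx^3  (order 3).
h: a_k = 0, 2, 0, -16/3, 8, -16/3, …
ICs: h(0) = 0, h′(0) = 2, h′′(0) = 0.

f: a_k = 2, 0, -16, 0, 64/3, 0, …
Substitute x→r, Dx→(1/r')Dx; clear ⇒ L₀.
h=∫₀ˣh₀: take L = L₀·Dx.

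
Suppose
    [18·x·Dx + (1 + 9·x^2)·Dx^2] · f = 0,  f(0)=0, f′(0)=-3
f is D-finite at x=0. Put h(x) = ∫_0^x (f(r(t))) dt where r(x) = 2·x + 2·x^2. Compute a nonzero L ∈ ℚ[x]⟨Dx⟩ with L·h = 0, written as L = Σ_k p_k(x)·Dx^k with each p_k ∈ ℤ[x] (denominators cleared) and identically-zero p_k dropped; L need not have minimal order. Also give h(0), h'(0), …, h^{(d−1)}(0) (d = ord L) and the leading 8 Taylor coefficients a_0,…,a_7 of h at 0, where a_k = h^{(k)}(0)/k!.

L = (-2 + 72·x + 288·x^2 + 432·x^3 + 216·x^4)·Dx^2 + (1 + 2·x + 36·x^2 + 144·x^3 + 180·x^4 + 72·x^5)·Dx^3  (order 3).
h: a_k = 0, 0, -3, -2, 18, 216/5, -1116/5, -7704/7, …
ICs: h(0) = 0, h′(0) = 0, h′′(0) = -6.

f: a_k = 0, -3, 0, 9, 0, -243/5, 0, 2187/7, …
f∘r: x↦r, Dx↦Dx/r' in L_f ⇒ L₀.
Integrate: L := L₀·Dx.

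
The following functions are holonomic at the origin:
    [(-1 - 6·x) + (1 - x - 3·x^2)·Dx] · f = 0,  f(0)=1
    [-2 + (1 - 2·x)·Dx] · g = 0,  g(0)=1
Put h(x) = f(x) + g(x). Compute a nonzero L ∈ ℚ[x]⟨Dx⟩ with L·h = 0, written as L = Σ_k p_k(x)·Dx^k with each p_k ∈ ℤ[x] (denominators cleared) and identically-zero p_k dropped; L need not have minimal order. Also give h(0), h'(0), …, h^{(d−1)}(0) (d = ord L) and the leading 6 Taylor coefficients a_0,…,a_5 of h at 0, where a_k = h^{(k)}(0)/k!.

L = (8 - 36·x + 108·x^2 - 72·x^3) + (-2·x - 54·x^2 + 192·x^3 - 144·x^4)·Dx + (-1 + 9·x - 23·x^2 + 6·x^3 + 42·x^4 - 36·x^5)·Dx^2  (order 2).
h: a_k = 2, 3, 8, 15, 35, 72, …
ICs: h(0) = 2, h′(0) = 3.

f: a_k = 1, 1, 4, 7, 19, 40, …
g: a_k = 1, 2, 4, 8, 16, 32, …
Sum ⇒ L₀ = lclm(L_f,L_g) in ℚ(x)⟨Dx⟩.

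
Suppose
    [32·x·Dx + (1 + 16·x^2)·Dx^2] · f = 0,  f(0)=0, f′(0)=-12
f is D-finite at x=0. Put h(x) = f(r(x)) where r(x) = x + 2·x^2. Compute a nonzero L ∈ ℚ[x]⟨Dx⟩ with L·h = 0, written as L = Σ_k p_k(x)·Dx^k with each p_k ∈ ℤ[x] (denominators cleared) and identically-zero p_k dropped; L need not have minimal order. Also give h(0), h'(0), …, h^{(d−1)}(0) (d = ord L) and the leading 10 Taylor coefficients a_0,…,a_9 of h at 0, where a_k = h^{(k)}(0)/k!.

f: a_k = 0, -12, 0, 64, 0, -3072/5, 0, 49152/7, 0, -262144/3, …
Change of var in L_f (x↦r) gives L₀.
L = (-4 + 32·x + 256·x^2 + 768·x^3 + 768·x^4)·Dx + (1 + 4·x + 16·x^2 + 128·x^3 + 320·x^4 + 256·x^5)·Dx^2  (order 2).
h: a_k = 0, -12, -24, 64, 384, 768/5, -5632, -122880/7, 49152, 1359872/3, …
ICs: h(0) = 0, h′(0) = -12.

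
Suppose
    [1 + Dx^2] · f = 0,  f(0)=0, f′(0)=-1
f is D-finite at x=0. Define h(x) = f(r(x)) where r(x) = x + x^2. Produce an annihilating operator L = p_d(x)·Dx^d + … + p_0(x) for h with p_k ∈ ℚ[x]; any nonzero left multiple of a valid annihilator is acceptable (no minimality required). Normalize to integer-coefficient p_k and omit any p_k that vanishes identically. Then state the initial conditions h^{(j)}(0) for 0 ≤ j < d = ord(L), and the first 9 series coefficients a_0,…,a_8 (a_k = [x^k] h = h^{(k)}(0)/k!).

f: a_k = 0, -1, 0, 1/6, 0, -1/120, 0, 1/5040, 0, …
Change of var in L_f (x↦r) gives L₀.
L = (1 + 6·x + 12·x^2 + 8·x^3) - 2·Dx + (1 + 2·x)·Dx^2  (order 2).
h: a_k = 0, -1, -1, 1/6, 1/2, 59/120, 1/8, -419/5040, -59/720, …
ICs: h(0) = 0, h′(0) = -1.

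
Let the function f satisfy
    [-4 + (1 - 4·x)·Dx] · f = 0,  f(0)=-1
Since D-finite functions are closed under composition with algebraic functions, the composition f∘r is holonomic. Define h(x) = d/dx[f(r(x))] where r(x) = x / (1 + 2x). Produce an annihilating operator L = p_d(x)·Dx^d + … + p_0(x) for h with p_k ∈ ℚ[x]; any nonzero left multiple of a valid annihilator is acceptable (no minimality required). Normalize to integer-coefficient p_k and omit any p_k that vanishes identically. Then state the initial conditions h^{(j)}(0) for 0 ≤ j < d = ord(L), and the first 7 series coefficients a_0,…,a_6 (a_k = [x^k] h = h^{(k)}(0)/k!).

f: a_k = -1, -4, -16, -64, -256, -1024, -4096, …
Substitute x→r, Dx→(1/r')Dx; clear ⇒ L₀.
h₀' ⇒ L via d/dx closure of L₀.
L = 4 + (-1 + 2·x)·Dx  (order 1).
h: a_k = -4, -16, -48, -128, -320, -768, -1792, …
ICs: h(0) = -4.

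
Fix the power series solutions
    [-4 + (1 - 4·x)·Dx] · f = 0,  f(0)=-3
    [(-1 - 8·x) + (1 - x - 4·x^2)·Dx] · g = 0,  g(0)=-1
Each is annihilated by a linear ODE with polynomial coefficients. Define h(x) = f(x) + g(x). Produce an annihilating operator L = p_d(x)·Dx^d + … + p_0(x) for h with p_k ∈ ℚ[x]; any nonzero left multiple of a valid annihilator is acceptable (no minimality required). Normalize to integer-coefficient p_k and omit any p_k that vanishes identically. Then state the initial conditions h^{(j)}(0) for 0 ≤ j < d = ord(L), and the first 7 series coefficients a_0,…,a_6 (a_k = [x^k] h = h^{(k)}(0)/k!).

f: a_k = -3, -12, -48, -192, -768, -3072, -12288, …
g: a_k = -1, -1, -5, -9, -29, -65, -181, …
h₀=f+g: left-lcm gives L₀, ord ≤ 2.
L = (8 - 288·x + 384·x^2 - 512·x^3) + (22 - 8·x - 288·x^2 + 640·x^3 - 1024·x^4)·Dx + (-3 + 23·x - 56·x^2 + 32·x^3 + 128·x^4 - 256·x^5)·Dx^2  (order 2).
h: a_k = -4, -13, -53, -201, -797, -3137, -12469, …
ICs: h(0) = -4, h′(0) = -13.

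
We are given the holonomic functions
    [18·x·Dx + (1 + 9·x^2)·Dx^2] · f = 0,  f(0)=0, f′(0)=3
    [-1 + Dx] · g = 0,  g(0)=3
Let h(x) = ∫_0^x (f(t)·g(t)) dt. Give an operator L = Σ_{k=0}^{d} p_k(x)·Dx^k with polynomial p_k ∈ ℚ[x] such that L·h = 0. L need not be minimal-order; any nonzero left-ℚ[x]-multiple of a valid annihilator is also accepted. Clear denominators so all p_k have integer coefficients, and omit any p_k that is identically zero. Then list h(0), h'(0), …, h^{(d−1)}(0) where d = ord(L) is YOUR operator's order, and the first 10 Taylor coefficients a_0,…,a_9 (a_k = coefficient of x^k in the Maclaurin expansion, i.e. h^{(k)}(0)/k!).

f: a_k = 0, 3, 0, -9, 0, 243/5, 0, -2187/7, 0, 2187, …
g: a_k = 3, 3, 3/2, 1/2, 1/8, 1/40, 1/240, 1/1680, 1/13440, 1/120960, …
Product ⇒ symmetric product L₀, ord ≤ 2.
h=∫h₀ ⇒ L = L₀·Dx.
L = (1 - 18·x + 9·x^2)·Dx + (-2 + 18·x - 18·x^2)·Dx^2 + (1 + 9·x^2)·Dx^3  (order 3).
h: a_k = 0, 0, 9/2, 3, -45/8, -51/10, 1769/80, 1131/56, -484679/4480, -511397/5040, …
ICs: h(0) = 0, h′(0) = 0, h′′(0) = 9.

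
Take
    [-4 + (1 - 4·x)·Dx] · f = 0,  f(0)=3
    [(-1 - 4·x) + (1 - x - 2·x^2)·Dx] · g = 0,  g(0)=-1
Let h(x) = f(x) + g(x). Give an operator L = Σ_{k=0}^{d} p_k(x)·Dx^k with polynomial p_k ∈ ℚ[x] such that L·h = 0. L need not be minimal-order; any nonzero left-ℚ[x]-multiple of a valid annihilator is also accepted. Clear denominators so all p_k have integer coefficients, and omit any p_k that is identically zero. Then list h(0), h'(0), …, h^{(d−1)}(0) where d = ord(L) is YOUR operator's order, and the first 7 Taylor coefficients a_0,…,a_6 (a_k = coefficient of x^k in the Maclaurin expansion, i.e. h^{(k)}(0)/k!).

L = (-8 - 144·x + 96·x^2 - 128·x^3) + (26 - 28·x - 120·x^2 + 128·x^3 - 256·x^4)·Dx + (-3 + 19·x - 34·x^2 + 24·x^3 + 16·x^4 - 64·x^5)·Dx^2  (order 2).
h: a_k = 2, 11, 45, 187, 757, 3051, 12245, …
ICs: h(0) = 2, h′(0) = 11.

f: a_k = 3, 12, 48, 192, 768, 3072, 12288, …
g: a_k = -1, -1, -3, -5, -11, -21, -43, …
f+g: L₀ = lclm(L_f,L_g), ord ≤ 1+1.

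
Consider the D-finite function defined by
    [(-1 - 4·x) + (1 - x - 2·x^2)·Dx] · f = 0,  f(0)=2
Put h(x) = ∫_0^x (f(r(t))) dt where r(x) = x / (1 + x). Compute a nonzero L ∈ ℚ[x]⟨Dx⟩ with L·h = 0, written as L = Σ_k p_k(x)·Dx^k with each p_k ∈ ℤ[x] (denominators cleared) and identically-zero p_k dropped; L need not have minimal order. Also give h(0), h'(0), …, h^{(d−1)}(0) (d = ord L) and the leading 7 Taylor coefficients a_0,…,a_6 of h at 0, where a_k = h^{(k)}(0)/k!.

f: a_k = 2, 2, 6, 10, 22, 42, 86, …
h₀=f(r): pull back L_f along r ⇒ L₀.
∫: right-multiply L₀ by Dx.
L = (1 + 5·x)·Dx + (-1 - 2·x + x^2 + 2·x^3)·Dx^2  (order 2).
h: a_k = 0, 2, 1, 4/3, 0, 8/5, -4/3, …
ICs: h(0) = 0, h′(0) = 2.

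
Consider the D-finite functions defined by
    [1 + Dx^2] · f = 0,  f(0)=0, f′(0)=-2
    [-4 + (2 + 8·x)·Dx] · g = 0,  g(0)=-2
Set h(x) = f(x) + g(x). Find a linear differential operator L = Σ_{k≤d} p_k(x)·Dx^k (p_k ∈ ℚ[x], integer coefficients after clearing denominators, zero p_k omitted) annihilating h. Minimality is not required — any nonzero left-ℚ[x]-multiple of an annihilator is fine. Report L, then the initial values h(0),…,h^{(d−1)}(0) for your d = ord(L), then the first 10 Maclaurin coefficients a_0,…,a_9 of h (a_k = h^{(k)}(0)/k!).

L = (-26 - 16·x - 32·x^2) + (-3 - 4·x + 48·x^2 + 64·x^3)·Dx + (-26 - 16·x - 32·x^2)·Dx^2 + (-3 - 4·x + 48·x^2 + 64·x^3)·Dx^3  (order 3).
h: a_k = -2, -6, 4, -23/3, 20, -3361/60, 168, -1330559/2520, 1716, -1037836801/181440, …
ICs: h(0) = -2, h′(0) = -6, h′′(0) = 8.

f: a_k = 0, -2, 0, 1/3, 0, -1/60, 0, 1/2520, 0, -1/181440, …
g: a_k = -2, -4, 4, -8, 20, -56, 168, -528, 1716, -5720, …
h₀=f+g: left-lcm gives L₀, ord ≤ 3.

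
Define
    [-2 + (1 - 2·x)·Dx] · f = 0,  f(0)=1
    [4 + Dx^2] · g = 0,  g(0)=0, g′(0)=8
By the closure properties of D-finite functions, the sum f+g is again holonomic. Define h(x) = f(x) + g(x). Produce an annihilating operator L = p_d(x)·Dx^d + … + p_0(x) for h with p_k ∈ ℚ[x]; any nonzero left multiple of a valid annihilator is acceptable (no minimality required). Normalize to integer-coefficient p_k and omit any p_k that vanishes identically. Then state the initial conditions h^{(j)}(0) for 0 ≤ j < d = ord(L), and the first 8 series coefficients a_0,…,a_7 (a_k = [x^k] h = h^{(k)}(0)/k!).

L = (56 - 32·x + 32·x^2) + (-12 + 40·x - 48·x^2 + 32·x^3)·Dx + (14 - 8·x + 8·x^2)·Dx^2 + (-3 + 10·x - 12·x^2 + 8·x^3)·Dx^3  (order 3).
h: a_k = 1, 10, 4, 8/3, 16, 496/15, 64, 40288/315, …
ICs: h(0) = 1, h′(0) = 10, h′′(0) = 8.

f: a_k = 1, 2, 4, 8, 16, 32, 64, 128, …
g: a_k = 0, 8, 0, -16/3, 0, 16/15, 0, -32/315, …
Weyl lclm of L_f,L_g ⇒ L₀ (ord ≤ 3).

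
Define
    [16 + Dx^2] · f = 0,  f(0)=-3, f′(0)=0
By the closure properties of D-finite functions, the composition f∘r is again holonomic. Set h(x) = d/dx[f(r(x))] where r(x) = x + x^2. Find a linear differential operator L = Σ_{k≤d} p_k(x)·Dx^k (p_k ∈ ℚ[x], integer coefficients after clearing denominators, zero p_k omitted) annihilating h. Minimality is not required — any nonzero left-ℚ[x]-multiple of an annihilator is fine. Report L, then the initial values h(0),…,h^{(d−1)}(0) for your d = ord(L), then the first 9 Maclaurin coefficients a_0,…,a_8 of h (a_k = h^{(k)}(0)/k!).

f: a_k = -3, 0, 24, 0, -32, 0, 256/15, 0, -512/105, …
L₀ from L_f via x↦r, Dx↦r'^{-1}Dx.
Derive L from L₀ (diff closure).
L = (28 + 128·x + 384·x^2 + 512·x^3 + 256·x^4) + (-6 - 12·x)·Dx + (1 + 4·x + 4·x^2)·Dx^2  (order 2).
h: a_k = 0, 48, 144, -32, -640, -5248/5, -896/5, 184064/105, 95232/35, …
ICs: h(0) = 0, h′(0) = 48.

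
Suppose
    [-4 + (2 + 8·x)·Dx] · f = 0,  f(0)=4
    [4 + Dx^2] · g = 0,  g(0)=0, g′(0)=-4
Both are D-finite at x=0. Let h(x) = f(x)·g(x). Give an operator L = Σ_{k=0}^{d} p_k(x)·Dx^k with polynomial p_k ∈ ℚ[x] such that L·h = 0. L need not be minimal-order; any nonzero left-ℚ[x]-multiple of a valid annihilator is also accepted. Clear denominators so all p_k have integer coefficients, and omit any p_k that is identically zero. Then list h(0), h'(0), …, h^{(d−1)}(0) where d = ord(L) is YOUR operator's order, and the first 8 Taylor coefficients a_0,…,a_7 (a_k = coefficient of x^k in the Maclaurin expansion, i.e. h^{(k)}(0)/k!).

L = (16 + 32·x + 64·x^2) + (-4 - 16·x)·Dx + (1 + 8·x + 16·x^2)·Dx^2  (order 2).
h: a_k = 0, -16, -32, 128/3, -128/3, 2048/15, -2048/5, 391168/315, …
ICs: h(0) = 0, h′(0) = -16.

f: a_k = 4, 8, -8, 16, -40, 112, -336, 1056, …
g: a_k = 0, -4, 0, 8/3, 0, -8/15, 0, 16/315, …
f·g: L₀ = L_f ⊗_s L_g, ord ≤ 1·2.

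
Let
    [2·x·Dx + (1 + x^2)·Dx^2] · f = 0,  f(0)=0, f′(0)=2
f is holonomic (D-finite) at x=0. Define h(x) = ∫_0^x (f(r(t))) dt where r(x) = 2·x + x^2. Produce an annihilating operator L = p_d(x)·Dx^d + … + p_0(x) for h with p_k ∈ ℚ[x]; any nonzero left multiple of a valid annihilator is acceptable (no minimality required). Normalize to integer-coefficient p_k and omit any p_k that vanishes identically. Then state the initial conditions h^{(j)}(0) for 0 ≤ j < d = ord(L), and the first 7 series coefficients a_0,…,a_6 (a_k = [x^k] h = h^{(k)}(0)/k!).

f: a_k = 0, 2, 0, -2/3, 0, 2/5, 0, …
f∘r: x↦r, Dx↦Dx/r' in L_f ⇒ L₀.
h=∫₀ˣh₀: take L = L₀·Dx.
L = (-1 + 8·x + 16·x^2 + 12·x^3 + 3·x^4)·Dx^2 + (1 + x + 4·x^2 + 8·x^3 + 5·x^4 + x^5)·Dx^3  (order 3).
h: a_k = 0, 0, 2, 2/3, -4/3, -8/5, 22/15, …
ICs: h(0) = 0, h′(0) = 0, h′′(0) = 4.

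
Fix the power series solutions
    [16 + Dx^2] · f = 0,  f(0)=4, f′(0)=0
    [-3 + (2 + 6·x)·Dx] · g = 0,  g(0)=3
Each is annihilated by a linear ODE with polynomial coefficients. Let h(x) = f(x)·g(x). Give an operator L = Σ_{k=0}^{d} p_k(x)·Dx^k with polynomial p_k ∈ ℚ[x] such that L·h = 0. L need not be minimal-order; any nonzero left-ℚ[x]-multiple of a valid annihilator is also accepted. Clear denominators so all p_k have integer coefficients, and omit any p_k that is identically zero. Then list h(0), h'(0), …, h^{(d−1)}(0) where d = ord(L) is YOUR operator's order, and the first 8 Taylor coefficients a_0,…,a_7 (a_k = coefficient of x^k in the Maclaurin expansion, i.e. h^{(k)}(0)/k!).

f: a_k = 4, 0, -32, 0, 128/3, 0, -1024/45, 0, …
g: a_k = 3, 9/2, -27/8, 81/16, -1215/128, 5103/256, -45927/1024, 216513/2048, …
Product ⇒ symmetric product L₀, ord ≤ 2.
L = (91 + 384·x + 576·x^2) + (-12 - 36·x)·Dx + (4 + 24·x + 36·x^2)·Dx^2  (order 2).
h: a_k = 12, 18, -219/2, -495/4, 6337/32, 7023/64, -337609/3840, -259579/2560, …
ICs: h(0) = 12, h′(0) = 18.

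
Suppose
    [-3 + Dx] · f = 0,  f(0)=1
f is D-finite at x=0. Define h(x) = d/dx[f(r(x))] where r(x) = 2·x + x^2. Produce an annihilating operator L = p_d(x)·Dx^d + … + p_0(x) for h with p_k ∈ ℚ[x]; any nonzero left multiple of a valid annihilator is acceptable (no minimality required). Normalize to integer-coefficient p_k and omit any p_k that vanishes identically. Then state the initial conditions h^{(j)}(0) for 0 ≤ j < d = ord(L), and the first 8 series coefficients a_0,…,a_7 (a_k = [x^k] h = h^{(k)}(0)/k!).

L = (7 + 12·x + 6·x^2) + (-1 - x)·Dx  (order 1).
h: a_k = 6, 42, 162, 450, 999, 9369/5, 15363/5, 157761/35, …
ICs: h(0) = 6.

f: a_k = 1, 3, 9/2, 9/2, 27/8, 81/40, 81/80, 243/560, …
Substitute x→r, Dx→(1/r')Dx; clear ⇒ L₀.
Derive L from L₀ (diff closure).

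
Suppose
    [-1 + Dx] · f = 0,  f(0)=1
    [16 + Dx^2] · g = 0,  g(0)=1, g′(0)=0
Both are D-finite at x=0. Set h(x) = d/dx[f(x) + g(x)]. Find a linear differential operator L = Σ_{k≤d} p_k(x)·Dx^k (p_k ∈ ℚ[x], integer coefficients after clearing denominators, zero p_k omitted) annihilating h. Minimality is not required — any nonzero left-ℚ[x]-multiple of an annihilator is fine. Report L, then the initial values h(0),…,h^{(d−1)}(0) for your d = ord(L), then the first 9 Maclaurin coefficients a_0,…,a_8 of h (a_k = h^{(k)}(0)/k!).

f: a_k = 1, 1, 1/2, 1/6, 1/24, 1/120, 1/720, 1/5040, 1/40320, …
g: a_k = 1, 0, -8, 0, 32/3, 0, -256/45, 0, 512/315, …
Sum ⇒ L₀ = lclm(L_f,L_g) in ℚ(x)⟨Dx⟩.
h₀' ⇒ L via d/dx closure of L₀.
L = 16 - 16·Dx + Dx^2 - Dx^3  (order 3).
h: a_k = 1, -15, 1/2, 257/6, 1/24, -273/8, 1/720, 65537/5040, 1/40320, …
ICs: h(0) = 1, h′(0) = -15, h′′(0) = 1.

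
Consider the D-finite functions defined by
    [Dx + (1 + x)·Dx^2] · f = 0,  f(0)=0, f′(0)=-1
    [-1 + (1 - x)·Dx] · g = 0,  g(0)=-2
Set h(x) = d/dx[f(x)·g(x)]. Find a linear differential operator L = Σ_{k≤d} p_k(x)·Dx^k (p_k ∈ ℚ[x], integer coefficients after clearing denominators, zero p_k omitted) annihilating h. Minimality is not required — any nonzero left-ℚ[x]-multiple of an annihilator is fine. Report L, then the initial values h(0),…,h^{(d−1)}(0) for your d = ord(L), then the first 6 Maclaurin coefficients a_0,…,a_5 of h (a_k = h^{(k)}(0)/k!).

L = 4 + (1 + 5·x)·Dx + (-1 + x^2)·Dx^2  (order 2).
h: a_k = 2, 2, 5, 14/3, 47/6, 37/5, …
ICs: h(0) = 2, h′(0) = 2.

f: a_k = 0, -1, 1/2, -1/3, 1/4, -1/5, …
g: a_k = -2, -2, -2, -2, -2, -2, …
f·g: L₀ = L_f ⊗_s L_g, ord ≤ 2·1.
Derive L from L₀ (diff closure).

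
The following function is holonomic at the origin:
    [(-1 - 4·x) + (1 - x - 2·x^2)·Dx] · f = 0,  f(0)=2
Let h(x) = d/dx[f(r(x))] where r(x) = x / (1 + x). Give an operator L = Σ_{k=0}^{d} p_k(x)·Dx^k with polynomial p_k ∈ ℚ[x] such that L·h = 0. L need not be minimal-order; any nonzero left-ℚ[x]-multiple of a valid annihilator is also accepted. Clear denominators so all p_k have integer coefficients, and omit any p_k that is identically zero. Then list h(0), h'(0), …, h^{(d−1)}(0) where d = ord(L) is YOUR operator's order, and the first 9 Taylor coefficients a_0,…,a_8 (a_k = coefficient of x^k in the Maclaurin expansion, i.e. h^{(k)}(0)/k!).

f: a_k = 2, 2, 6, 10, 22, 42, 86, 170, 342, …
L₀ from L_f via x↦r, Dx↦r'^{-1}Dx.
h=h₀': d/dx-closure on L₀ ⇒ L.
L = (4 + 12·x + 36·x^2 + 20·x^3) + (-1 - 7·x - 9·x^2 + 7·x^3 + 10·x^4)·Dx  (order 1).
h: a_k = 2, 8, 0, 32, -40, 144, -280, 704, -1512, …
ICs: h(0) = 2.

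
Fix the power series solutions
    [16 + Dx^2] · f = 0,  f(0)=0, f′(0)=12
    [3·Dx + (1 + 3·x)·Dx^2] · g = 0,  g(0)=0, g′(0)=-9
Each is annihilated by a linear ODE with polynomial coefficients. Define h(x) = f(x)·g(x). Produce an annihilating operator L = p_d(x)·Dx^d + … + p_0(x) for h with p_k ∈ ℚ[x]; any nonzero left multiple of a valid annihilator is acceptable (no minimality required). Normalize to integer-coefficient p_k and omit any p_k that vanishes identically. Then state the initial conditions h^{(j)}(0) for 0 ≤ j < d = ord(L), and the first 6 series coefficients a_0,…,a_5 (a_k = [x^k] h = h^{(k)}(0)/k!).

L = (2272 + 127488·x + 781056·x^2 + 1769472·x^3 + 1327104·x^4) + (4416 + 50112·x + 165888·x^2 + 165888·x^3)·Dx + (1022 + 19392·x + 102816·x^2 + 221184·x^3 + 165888·x^4)·Dx^2 + (276 + 3132·x + 10368·x^2 + 10368·x^3)·Dx^3 + (55 + 714·x + 3375·x^2 + 6912·x^3 + 5184·x^4)·Dx^4  (order 4).
h: a_k = 0, 0, -108, 162, -36, 297, …
ICs: h(0) = 0, h′(0) = 0, h′′(0) = -216, h′′′(0) = 972.

f: a_k = 0, 12, 0, -32, 0, 128/5, …
g: a_k = 0, -9, 27/2, -27, 243/4, -729/5, …
Sym-product of L_f,L_g gives L₀ (≤ ord 4).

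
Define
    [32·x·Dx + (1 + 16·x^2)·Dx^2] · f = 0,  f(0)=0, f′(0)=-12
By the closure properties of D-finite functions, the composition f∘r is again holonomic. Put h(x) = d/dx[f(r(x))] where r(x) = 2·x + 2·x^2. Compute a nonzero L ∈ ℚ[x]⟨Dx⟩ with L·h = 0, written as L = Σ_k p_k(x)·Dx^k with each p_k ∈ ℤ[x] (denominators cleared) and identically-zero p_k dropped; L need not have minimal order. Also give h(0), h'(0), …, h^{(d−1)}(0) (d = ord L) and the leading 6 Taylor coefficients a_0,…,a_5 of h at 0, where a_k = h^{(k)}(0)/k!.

f: a_k = 0, -12, 0, 64, 0, -3072/5, …
Substitute x→r, Dx→(1/r')Dx; clear ⇒ L₀.
h₀' ⇒ L via d/dx closure of L₀.
L = (-2 + 128·x + 512·x^2 + 768·x^3 + 384·x^4) + (1 + 2·x + 64·x^2 + 256·x^3 + 320·x^4 + 128·x^5)·Dx  (order 1).
h: a_k = -24, -48, 1536, 6144, -90624, -586752, …
ICs: h(0) = -24.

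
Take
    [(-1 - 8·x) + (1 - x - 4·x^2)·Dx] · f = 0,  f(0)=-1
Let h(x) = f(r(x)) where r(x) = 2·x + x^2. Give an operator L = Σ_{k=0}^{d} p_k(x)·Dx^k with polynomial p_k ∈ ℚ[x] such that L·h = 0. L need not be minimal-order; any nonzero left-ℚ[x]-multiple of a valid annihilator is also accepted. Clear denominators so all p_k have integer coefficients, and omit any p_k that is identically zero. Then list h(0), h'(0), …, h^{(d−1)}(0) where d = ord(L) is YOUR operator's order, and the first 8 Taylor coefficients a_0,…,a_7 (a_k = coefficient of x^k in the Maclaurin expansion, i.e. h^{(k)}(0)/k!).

L = (2 + 34·x + 48·x^2 + 16·x^3) + (-1 + 2·x + 17·x^2 + 16·x^3 + 4·x^4)·Dx  (order 1).
h: a_k = -1, -2, -21, -92, -577, -3062, -17489, -96632, …
ICs: h(0) = -1.

f: a_k = -1, -1, -5, -9, -29, -65, -181, -441, …
h₀=f(r): pull back L_f along r ⇒ L₀.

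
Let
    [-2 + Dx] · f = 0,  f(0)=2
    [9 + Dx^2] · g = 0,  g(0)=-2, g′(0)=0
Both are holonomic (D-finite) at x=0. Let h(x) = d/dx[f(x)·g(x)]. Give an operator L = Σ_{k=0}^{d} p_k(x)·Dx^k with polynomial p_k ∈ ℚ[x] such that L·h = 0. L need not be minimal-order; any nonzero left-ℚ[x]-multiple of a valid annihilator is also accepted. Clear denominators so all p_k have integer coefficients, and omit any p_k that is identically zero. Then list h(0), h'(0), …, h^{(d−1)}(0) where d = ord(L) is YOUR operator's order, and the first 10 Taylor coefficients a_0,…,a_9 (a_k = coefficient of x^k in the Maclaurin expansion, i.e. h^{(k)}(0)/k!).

f: a_k = 2, 4, 4, 8/3, 4/3, 8/15, 8/45, 16/315, 4/315, 8/2835, …
g: a_k = -2, 0, 9, 0, -27/4, 0, 81/40, 0, -729/2240, 0, …
Sym-product of L_f,L_g gives L₀ (≤ ord 2).
Differentiate: ansatz ord ≤ ord L₀ ⇒ L.
L = 13 - 4·Dx + Dx^2  (order 2).
h: a_k = -8, 20, 92, 238/3, -61/3, -407/6, -3277/90, 239/1260, 43079/5040, 68305/18144, …
ICs: h(0) = -8, h′(0) = 20.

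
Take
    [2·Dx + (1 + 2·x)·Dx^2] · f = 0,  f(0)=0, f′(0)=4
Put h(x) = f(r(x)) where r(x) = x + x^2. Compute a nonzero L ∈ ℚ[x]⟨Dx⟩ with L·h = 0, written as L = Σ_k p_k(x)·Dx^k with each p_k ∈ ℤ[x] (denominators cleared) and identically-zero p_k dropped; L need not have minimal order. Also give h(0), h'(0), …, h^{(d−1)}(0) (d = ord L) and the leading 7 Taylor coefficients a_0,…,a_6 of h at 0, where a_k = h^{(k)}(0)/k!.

L = (4·x + 4·x^2)·Dx + (1 + 4·x + 6·x^2 + 4·x^3)·Dx^2  (order 2).
h: a_k = 0, 4, 0, -8/3, 4, -16/5, 0, …
ICs: h(0) = 0, h′(0) = 4.

f: a_k = 0, 4, -4, 16/3, -8, 64/5, -64/3, …
Change of var in L_f (x↦r) gives L₀.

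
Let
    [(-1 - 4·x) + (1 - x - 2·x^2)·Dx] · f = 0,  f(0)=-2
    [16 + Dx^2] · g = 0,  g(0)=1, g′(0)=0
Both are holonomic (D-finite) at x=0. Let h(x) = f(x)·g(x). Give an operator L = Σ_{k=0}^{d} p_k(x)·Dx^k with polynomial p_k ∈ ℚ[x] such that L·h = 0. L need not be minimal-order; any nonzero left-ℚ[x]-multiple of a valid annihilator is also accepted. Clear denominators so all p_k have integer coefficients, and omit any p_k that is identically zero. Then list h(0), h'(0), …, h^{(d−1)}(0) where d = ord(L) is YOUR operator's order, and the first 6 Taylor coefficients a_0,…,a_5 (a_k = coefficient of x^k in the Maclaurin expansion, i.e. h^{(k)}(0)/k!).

L = (-12 + 16·x + 32·x^2) + (2 + 8·x)·Dx + (-1 + x + 2·x^2)·Dx^2  (order 2).
h: a_k = -2, -2, 10, 6, 14/3, 50/3, …
ICs: h(0) = -2, h′(0) = -2.

f: a_k = -2, -2, -6, -10, -22, -42, …
g: a_k = 1, 0, -8, 0, 32/3, 0, …
f·g: L₀ = L_f ⊗_s L_g, ord ≤ 1·2.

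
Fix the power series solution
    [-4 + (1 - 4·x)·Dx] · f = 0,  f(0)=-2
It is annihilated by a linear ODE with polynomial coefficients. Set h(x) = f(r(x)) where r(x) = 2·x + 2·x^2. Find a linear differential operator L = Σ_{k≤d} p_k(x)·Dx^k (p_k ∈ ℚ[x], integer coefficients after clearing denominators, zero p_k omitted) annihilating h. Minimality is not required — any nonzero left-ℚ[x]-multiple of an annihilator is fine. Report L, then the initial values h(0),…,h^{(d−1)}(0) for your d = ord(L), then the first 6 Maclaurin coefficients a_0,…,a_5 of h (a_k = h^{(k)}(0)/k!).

L = (8 + 16·x) + (-1 + 8·x + 8·x^2)·Dx  (order 1).
h: a_k = -2, -16, -144, -1280, -11392, -101376, …
ICs: h(0) = -2.

f: a_k = -2, -8, -32, -128, -512, -2048, …
f∘r: x↦r, Dx↦Dx/r' in L_f ⇒ L₀.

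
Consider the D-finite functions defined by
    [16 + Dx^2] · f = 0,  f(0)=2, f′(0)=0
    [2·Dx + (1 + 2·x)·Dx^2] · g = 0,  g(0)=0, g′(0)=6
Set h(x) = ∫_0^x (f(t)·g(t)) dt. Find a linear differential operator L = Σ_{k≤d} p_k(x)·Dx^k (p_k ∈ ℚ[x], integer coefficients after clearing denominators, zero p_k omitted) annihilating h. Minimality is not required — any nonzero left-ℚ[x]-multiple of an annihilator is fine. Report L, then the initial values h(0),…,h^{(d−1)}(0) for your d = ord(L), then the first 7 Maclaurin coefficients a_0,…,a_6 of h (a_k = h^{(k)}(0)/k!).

L = (2688 + 27648·x + 93184·x^2 + 131072·x^3 + 65536·x^4)·Dx + (896 + 5888·x + 12288·x^2 + 8192·x^3)·Dx^2 + (408 + 3712·x + 11904·x^2 + 16384·x^3 + 8192·x^4)·Dx^3 + (56 + 368·x + 768·x^2 + 512·x^3)·Dx^4 + (15 + 124·x + 380·x^2 + 512·x^3 + 256·x^4)·Dx^5  (order 5).
h: a_k = 0, 0, 6, -4, -20, 72/5, 32/5, …
ICs: h(0) = 0, h′(0) = 0, h′′(0) = 12, h′′′(0) = -24, h′′′′(0) = -480.

f: a_k = 2, 0, -16, 0, 64/3, 0, -512/45, …
g: a_k = 0, 6, -6, 8, -12, 96/5, -32, …
L₀ := L_f ⊗_s L_g (sym. prod.), ord ≤ 4.
Integrate: L := L₀·Dx.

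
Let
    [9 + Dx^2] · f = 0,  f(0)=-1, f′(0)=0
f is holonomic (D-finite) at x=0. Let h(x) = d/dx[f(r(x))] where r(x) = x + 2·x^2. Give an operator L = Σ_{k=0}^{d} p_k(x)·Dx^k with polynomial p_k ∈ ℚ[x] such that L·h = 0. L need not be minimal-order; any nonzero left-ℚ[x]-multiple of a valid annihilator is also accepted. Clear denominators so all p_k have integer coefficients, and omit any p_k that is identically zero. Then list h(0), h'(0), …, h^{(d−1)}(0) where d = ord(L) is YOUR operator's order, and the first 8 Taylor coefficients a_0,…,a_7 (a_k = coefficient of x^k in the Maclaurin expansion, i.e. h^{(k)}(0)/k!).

L = (57 + 144·x + 864·x^2 + 2304·x^3 + 2304·x^4) + (-12 - 48·x)·Dx + (1 + 8·x + 16·x^2)·Dx^2  (order 2).
h: a_k = 0, 9, 54, 117/2, -135, -19197/40, -13419/20, 29511/560, …
ICs: h(0) = 0, h′(0) = 9.

f: a_k = -1, 0, 9/2, 0, -27/8, 0, 81/80, 0, …
Substitute x→r, Dx→(1/r')Dx; clear ⇒ L₀.
h=h₀': d/dx-closure on L₀ ⇒ L.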